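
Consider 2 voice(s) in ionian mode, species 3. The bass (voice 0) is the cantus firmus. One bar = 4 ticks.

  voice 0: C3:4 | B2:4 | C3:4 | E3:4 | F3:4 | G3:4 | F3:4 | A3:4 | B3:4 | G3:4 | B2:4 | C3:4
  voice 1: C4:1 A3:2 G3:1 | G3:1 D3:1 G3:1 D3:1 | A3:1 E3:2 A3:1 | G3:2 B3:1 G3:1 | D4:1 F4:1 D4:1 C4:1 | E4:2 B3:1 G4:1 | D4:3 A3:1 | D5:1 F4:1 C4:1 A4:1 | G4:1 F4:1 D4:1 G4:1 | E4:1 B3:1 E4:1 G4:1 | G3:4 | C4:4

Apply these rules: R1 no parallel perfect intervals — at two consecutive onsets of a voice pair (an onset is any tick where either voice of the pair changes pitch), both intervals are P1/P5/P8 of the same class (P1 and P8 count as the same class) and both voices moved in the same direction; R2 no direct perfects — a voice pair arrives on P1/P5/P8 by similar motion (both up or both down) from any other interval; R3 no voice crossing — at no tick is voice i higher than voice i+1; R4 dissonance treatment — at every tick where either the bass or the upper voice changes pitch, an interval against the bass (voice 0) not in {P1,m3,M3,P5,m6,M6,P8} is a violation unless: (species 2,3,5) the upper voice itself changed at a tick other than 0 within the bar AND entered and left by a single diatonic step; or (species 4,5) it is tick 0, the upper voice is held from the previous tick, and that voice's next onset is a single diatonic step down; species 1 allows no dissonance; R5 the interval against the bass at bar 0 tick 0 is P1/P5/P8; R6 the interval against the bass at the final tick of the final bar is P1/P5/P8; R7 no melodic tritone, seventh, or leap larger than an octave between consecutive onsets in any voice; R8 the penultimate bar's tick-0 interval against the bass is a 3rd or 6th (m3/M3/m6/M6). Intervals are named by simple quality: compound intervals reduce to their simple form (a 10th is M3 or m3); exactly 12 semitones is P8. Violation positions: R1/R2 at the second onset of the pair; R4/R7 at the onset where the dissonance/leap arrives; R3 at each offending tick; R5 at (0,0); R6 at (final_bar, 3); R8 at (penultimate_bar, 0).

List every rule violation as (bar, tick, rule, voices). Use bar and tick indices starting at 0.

bar 0: v0=C3 v1=C4 downbeat P8
bar 1: v0=B2 v1=G3 downbeat m6
bar 2: v0=C3 v1=A3 downbeat M6
bar 3: v0=E3 v1=G3 downbeat m3
bar 4: v0=F3 v1=D4 downbeat M6
bar 5: v0=G3 v1=E4 downbeat M6
bar 6: v0=F3 v1=D4 downbeat M6
bar 7: v0=A3 v1=D5 downbeat P4
bar 8: v0=B3 v1=G4 downbeat m6
bar 9: v0=G3 v1=E4 downbeat M6
bar 10: v0=B2 v1=G3 downbeat m6
bar 11: v0=C3 v1=C4 downbeat P8
  -> R4 @ bar 7 tick 0 v(0, 1): A3/D5 P4 untreated
  -> R7 @ bar 7 tick 0 v(1,): A3->D5 leap 17st
  -> R4 @ bar 8 tick 1 v(0, 1): B3/F4 TT untreated
  -> R2 @ bar 11 tick 0 v(0, 1): B2/G3 m6 -> C3/C4 P8 similar

(7, 0, R4, (0, 1))
(7, 0, R7, (1,))
(8, 1, R4, (0, 1))
(11, 0, R2, (0, 1))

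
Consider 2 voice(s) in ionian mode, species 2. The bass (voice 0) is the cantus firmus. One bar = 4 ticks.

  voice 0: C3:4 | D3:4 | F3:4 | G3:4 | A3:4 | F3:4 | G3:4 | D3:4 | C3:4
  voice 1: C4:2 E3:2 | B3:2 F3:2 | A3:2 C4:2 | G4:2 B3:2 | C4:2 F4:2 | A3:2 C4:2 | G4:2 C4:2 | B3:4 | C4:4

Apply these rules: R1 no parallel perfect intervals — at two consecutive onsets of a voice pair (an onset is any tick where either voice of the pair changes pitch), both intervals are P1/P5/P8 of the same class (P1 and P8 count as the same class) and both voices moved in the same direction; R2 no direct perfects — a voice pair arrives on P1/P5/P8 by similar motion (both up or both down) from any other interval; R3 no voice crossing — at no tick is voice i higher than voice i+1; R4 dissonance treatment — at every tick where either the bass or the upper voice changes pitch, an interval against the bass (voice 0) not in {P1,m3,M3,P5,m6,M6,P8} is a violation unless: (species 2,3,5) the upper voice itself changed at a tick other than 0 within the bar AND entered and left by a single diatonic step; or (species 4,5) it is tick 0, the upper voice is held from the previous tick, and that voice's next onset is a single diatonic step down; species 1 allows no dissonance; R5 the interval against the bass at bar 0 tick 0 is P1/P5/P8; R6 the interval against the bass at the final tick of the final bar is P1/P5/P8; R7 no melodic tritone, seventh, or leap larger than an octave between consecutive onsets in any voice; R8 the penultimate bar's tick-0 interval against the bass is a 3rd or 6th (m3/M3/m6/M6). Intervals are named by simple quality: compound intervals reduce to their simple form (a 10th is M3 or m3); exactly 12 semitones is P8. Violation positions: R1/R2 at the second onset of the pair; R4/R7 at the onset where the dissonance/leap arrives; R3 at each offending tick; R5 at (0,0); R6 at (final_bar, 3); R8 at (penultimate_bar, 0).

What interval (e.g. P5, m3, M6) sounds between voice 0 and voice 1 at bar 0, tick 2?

voice 0=C3 voice 1=E3 -> M3

M3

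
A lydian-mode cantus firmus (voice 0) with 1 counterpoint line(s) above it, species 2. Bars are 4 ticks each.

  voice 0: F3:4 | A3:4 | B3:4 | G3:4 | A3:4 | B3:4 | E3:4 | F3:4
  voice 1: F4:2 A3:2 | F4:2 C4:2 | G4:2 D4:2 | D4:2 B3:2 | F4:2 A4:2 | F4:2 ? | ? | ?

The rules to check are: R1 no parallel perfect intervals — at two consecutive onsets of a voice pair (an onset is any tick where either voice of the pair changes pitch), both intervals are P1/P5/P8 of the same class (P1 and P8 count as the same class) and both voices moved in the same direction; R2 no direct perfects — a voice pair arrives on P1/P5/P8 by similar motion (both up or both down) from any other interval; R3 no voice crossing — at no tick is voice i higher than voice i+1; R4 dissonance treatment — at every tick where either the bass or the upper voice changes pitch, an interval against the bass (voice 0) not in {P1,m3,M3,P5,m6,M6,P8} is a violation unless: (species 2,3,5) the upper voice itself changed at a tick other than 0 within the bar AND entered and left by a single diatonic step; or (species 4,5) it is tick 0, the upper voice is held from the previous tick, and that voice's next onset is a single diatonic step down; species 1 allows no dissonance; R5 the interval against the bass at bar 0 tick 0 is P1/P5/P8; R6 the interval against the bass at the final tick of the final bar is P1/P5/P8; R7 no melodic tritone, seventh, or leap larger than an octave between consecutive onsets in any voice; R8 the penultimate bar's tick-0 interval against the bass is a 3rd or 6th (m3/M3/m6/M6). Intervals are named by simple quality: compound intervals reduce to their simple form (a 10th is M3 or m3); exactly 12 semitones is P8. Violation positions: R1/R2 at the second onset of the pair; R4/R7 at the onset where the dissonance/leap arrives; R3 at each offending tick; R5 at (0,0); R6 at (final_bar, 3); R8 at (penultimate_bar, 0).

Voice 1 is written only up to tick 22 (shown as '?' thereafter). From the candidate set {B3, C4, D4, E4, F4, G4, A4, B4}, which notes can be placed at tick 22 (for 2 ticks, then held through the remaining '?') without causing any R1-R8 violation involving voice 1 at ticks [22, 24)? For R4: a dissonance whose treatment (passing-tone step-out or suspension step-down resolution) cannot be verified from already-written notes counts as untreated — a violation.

B3: violates R7
C4: violates R4
D4: legal
E4: violates R4
F4: legal
G4: legal
A4: violates R4
B4: violates R7

{D4, F4, G4}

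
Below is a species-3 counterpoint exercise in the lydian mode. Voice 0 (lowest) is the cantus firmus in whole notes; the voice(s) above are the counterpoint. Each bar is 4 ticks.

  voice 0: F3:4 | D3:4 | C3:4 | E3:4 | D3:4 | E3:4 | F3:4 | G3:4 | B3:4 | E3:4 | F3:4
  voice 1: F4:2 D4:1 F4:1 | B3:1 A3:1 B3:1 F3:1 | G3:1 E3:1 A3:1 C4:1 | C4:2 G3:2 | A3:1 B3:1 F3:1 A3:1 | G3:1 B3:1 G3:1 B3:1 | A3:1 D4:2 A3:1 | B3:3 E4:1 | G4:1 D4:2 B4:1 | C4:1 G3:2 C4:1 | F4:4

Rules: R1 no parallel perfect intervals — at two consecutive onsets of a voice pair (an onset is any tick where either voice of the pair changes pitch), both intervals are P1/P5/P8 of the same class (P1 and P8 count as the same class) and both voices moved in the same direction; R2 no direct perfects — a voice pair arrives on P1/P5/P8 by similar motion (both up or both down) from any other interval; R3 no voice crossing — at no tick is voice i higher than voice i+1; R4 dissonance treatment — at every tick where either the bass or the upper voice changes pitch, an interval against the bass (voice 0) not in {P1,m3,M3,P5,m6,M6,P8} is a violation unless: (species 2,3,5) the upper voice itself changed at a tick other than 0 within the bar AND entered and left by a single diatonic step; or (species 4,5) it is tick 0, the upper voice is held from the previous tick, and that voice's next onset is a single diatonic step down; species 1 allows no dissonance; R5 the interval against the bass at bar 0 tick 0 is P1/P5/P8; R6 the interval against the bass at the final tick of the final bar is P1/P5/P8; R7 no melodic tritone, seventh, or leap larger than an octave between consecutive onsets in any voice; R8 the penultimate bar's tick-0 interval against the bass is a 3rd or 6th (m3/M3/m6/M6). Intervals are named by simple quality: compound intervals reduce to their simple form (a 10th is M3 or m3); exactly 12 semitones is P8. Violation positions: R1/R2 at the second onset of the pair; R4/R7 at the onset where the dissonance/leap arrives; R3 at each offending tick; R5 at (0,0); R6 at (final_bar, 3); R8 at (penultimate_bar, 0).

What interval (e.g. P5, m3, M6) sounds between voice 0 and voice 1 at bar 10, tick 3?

voice 0=F3 voice 1=F4 -> P8

P8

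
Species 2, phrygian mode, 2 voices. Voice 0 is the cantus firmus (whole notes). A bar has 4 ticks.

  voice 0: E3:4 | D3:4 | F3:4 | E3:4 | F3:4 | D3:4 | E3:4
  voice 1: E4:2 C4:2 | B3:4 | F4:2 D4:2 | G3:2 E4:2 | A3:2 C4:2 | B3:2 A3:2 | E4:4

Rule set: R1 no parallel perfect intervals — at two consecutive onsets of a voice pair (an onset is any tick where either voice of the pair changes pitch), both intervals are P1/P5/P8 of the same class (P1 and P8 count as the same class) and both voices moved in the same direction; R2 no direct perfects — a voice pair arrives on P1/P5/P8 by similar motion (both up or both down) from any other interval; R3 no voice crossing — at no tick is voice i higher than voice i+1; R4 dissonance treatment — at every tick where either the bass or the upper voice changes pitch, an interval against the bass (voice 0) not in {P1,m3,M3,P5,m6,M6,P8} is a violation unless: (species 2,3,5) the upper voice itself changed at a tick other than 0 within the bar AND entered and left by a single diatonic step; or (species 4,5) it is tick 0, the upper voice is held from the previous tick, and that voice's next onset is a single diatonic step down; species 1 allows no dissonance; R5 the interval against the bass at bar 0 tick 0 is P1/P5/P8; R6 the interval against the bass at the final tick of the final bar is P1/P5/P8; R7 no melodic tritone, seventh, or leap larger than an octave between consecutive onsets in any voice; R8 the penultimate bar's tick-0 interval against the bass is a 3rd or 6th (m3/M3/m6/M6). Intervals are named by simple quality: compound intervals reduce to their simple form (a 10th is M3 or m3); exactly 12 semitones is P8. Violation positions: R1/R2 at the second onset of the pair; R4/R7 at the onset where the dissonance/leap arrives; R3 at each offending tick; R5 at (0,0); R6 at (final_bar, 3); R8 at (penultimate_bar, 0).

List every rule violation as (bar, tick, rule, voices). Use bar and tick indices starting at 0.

bar 0: v0=E3 v1=E4 downbeat P8
bar 1: v0=D3 v1=B3 downbeat M6
bar 2: v0=F3 v1=F4 downbeat P8
bar 3: v0=E3 v1=G3 downbeat m3
bar 4: v0=F3 v1=A3 downbeat M3
bar 5: v0=D3 v1=B3 downbeat M6
bar 6: v0=E3 v1=E4 downbeat P8
  -> R2 @ bar 2 tick 0 v(0, 1): D3/B3 M6 -> F3/F4 P8 similar
  -> R7 @ bar 2 tick 0 v(1,): B3->F4 leap 6st
  -> R2 @ bar 6 tick 0 v(0, 1): D3/A3 P5 -> E3/E4 P8 similar

(2, 0, R2, (0, 1))
(2, 0, R7, (1,))
(6, 0, R2, (0, 1))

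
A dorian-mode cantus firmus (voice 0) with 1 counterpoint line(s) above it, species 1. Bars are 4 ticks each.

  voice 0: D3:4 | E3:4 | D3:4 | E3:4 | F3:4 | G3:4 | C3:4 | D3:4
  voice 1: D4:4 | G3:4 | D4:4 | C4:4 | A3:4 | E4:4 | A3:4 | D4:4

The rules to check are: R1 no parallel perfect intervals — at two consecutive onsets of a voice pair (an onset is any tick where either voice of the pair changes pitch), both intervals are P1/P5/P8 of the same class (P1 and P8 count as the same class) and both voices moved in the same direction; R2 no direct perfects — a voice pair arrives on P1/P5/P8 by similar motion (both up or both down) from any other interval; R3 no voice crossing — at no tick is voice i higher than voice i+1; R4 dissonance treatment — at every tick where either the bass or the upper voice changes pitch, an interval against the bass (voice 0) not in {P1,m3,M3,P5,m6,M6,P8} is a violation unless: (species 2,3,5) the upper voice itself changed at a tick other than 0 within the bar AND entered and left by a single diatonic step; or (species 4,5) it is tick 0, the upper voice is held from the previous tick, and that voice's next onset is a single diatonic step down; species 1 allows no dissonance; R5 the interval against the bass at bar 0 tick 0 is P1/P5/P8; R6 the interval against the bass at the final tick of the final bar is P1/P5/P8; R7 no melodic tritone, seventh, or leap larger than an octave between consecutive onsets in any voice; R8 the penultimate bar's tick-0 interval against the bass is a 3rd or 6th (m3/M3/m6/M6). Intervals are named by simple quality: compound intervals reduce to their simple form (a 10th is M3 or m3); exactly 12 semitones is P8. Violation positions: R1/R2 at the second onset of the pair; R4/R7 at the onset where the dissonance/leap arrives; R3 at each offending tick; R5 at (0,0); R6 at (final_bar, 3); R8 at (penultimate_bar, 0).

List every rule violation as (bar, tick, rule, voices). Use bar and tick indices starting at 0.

(7, 0, R2, (0, 1))

bar 0: v0=D3 v1=D4 downbeat P8
bar 1: v0=E3 v1=G3 downbeat m3
bar 2: v0=D3 v1=D4 downbeat P8
bar 3: v0=E3 v1=C4 downbeat m6
bar 4: v0=F3 v1=A3 downbeat M3
bar 5: v0=G3 v1=E4 downbeat M6
bar 6: v0=C3 v1=A3 downbeat M6
bar 7: v0=D3 v1=D4 downbeat P8
  -> R2 @ bar 7 tick 0 v(0, 1): C3/A3 M6 -> D3/D4 P8 similar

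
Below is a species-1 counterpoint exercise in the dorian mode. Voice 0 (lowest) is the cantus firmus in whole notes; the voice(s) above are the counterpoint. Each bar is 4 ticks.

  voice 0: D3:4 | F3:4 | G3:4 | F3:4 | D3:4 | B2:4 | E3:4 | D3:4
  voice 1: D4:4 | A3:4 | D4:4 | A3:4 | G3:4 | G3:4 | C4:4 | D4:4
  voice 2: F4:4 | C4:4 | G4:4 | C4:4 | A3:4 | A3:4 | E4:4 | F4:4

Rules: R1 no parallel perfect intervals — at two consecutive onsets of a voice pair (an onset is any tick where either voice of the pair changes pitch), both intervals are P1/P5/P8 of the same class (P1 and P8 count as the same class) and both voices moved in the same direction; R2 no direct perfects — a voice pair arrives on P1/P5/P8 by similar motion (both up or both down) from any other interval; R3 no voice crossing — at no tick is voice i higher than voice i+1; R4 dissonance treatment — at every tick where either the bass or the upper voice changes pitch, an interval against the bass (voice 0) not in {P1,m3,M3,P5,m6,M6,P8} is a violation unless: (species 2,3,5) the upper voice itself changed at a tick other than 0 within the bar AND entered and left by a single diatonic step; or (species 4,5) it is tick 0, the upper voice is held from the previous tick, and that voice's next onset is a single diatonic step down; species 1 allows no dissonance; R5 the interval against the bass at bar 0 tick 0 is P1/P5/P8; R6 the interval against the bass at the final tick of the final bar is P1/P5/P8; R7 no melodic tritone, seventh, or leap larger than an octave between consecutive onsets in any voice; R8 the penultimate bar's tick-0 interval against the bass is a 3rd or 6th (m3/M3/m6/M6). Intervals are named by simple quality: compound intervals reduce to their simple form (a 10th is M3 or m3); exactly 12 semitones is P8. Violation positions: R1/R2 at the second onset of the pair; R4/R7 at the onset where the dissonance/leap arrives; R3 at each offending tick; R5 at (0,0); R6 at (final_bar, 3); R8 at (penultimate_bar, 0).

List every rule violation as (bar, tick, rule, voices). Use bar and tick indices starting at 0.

bar 0: v0=D3 v1=D4 v2=F4 downbeat m3
bar 1: v0=F3 v1=A3 v2=C4 downbeat P5
bar 2: v0=G3 v1=D4 v2=G4 downbeat P8
bar 3: v0=F3 v1=A3 v2=C4 downbeat P5
bar 4: v0=D3 v1=G3 v2=A3 downbeat P5
bar 5: v0=B2 v1=G3 v2=A3 downbeat m7
bar 6: v0=E3 v1=C4 v2=E4 downbeat P8
bar 7: v0=D3 v1=D4 v2=F4 downbeat m3
  -> R5 @ bar 0 tick 0 v(0, 2): opens on m3
  -> R2 @ bar 2 tick 0 v(0, 1): F3/A3 M3 -> G3/D4 P5 similar
  -> R2 @ bar 2 tick 0 v(0, 2): F3/C4 P5 -> G3/G4 P8 similar
  -> R2 @ bar 3 tick 0 v(0, 2): G3/G4 P8 -> F3/C4 P5 similar
  -> R1 @ bar 4 tick 0 v(0, 2): F3/C4 P5 -> D3/A3 P5 similar
  -> R4 @ bar 4 tick 0 v(0, 1): D3/G3 P4 untreated
  -> R4 @ bar 5 tick 0 v(0, 2): B2/A3 m7 untreated
  -> R2 @ bar 6 tick 0 v(0, 2): B2/A3 m7 -> E3/E4 P8 similar
  -> R8 @ bar 6 tick 0 v(0, 2): penult P8 not 3rd/6th
  -> R6 @ bar 7 tick 3 v(0, 2): closes on m3

(0, 0, R5, (0, 2))
(2, 0, R2, (0, 1))
(2, 0, R2, (0, 2))
(3, 0, R2, (0, 2))
(4, 0, R1, (0, 2))
(4, 0, R4, (0, 1))
(5, 0, R4, (0, 2))
(6, 0, R2, (0, 2))
(6, 0, R8, (0, 2))
(7, 3, R6, (0, 2))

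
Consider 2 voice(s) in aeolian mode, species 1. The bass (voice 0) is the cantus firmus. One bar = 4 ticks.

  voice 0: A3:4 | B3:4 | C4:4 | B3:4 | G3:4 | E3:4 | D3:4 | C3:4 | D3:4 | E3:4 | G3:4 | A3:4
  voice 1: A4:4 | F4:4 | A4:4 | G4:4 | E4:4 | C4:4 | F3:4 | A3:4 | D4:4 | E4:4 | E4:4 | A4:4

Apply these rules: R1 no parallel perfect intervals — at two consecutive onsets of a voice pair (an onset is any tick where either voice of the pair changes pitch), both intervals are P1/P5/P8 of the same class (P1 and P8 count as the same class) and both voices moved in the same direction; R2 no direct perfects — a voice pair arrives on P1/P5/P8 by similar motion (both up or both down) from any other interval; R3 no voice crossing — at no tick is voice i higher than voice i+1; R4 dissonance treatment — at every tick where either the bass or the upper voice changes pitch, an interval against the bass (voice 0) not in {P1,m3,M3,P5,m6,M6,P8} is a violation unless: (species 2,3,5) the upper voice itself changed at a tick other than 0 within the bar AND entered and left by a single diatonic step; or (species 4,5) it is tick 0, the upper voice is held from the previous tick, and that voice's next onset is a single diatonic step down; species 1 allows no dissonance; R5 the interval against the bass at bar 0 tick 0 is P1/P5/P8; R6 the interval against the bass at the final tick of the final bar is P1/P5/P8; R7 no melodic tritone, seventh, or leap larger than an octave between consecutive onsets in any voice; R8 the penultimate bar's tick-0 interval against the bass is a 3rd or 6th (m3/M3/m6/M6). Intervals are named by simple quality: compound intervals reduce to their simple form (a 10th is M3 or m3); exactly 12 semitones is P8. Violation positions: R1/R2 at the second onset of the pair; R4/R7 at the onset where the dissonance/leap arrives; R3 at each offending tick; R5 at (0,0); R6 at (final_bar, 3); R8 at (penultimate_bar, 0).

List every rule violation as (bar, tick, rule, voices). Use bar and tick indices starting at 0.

bar 0: v0=A3 v1=A4 downbeat P8
bar 1: v0=B3 v1=F4 downbeat TT
bar 2: v0=C4 v1=A4 downbeat M6
bar 3: v0=B3 v1=G4 downbeat m6
bar 4: v0=G3 v1=E4 downbeat M6
bar 5: v0=E3 v1=C4 downbeat m6
bar 6: v0=D3 v1=F3 downbeat m3
bar 7: v0=C3 v1=A3 downbeat M6
bar 8: v0=D3 v1=D4 downbeat P8
bar 9: v0=E3 v1=E4 downbeat P8
bar 10: v0=G3 v1=E4 downbeat M6
bar 11: v0=A3 v1=A4 downbeat P8
  -> R4 @ bar 1 tick 0 v(0, 1): B3/F4 TT untreated
  -> R2 @ bar 8 tick 0 v(0, 1): C3/A3 M6 -> D3/D4 P8 similar
  -> R1 @ bar 9 tick 0 v(0, 1): D3/D4 P8 -> E3/E4 P8 similar
  -> R2 @ bar 11 tick 0 v(0, 1): G3/E4 M6 -> A3/A4 P8 similar

(1, 0, R4, (0, 1))
(8, 0, R2, (0, 1))
(9, 0, R1, (0, 1))
(11, 0, R2, (0, 1))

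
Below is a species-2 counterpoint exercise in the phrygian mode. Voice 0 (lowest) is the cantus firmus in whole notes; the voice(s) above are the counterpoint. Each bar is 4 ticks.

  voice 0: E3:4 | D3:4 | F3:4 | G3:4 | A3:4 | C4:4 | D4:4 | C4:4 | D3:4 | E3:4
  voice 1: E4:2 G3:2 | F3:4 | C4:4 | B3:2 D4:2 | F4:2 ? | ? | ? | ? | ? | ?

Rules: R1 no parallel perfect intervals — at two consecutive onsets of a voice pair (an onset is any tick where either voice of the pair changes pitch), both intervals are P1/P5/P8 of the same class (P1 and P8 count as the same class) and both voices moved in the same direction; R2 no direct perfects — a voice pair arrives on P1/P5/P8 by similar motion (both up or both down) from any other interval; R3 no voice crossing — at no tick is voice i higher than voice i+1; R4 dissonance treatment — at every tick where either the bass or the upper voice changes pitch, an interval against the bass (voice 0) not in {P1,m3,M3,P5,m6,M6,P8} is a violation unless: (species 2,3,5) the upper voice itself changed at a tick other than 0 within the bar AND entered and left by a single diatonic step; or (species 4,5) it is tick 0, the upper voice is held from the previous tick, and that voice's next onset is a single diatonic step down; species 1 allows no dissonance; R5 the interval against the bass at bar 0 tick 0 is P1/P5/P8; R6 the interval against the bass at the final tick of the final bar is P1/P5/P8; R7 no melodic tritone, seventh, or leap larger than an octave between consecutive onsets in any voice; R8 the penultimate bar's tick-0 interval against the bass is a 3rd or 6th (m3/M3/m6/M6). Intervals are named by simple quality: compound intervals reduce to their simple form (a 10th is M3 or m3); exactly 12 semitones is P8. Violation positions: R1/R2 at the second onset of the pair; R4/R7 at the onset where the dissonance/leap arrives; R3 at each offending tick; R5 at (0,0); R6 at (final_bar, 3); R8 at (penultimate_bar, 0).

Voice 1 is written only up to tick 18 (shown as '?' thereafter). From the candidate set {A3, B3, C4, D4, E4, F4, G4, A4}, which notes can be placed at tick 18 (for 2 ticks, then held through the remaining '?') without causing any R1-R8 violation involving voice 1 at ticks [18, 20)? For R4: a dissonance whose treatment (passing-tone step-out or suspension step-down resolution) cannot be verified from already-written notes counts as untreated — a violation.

A3: legal
B3: violates R4,R7
C4: legal
D4: violates R4
E4: legal
F4: legal
G4: violates R4
A4: legal

{A3, A4, C4, E4, F4}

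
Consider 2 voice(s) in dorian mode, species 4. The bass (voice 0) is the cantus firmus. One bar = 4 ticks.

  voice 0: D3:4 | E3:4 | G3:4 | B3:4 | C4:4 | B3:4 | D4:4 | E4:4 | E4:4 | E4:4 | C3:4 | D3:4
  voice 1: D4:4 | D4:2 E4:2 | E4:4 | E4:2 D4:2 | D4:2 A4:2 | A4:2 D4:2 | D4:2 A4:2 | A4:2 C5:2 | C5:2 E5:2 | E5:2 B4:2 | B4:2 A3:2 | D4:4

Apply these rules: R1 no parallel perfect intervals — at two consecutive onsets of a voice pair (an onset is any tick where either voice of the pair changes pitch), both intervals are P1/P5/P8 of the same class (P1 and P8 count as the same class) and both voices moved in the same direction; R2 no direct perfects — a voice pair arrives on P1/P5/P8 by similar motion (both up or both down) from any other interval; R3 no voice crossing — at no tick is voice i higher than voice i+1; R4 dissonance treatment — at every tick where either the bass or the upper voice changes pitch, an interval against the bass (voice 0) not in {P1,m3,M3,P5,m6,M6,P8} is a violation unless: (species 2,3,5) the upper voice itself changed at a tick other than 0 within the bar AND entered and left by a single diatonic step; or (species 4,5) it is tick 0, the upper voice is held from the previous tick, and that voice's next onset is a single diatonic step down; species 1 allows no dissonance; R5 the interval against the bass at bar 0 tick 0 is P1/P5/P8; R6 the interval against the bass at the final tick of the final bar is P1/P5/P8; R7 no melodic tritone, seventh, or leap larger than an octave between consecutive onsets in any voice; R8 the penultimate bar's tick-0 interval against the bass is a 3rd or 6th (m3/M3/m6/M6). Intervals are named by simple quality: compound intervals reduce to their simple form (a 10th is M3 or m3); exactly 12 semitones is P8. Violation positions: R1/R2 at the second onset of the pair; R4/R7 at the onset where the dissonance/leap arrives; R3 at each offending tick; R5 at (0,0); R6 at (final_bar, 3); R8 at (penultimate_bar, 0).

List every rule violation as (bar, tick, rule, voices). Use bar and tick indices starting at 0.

bar 0: v0=D3 v1=D4 downbeat P8
bar 1: v0=E3 v1=D4 downbeat m7
bar 2: v0=G3 v1=E4 downbeat M6
bar 3: v0=B3 v1=E4 downbeat P4
bar 4: v0=C4 v1=D4 downbeat M2
bar 5: v0=B3 v1=A4 downbeat m7
bar 6: v0=D4 v1=D4 downbeat P1
bar 7: v0=E4 v1=A4 downbeat P4
bar 8: v0=E4 v1=C5 downbeat m6
bar 9: v0=E4 v1=E5 downbeat P8
bar 10: v0=C3 v1=B4 downbeat M7
bar 11: v0=D3 v1=D4 downbeat P8
  -> R4 @ bar 1 tick 0 v(0, 1): E3/D4 m7 untreated
  -> R4 @ bar 4 tick 0 v(0, 1): C4/D4 M2 untreated
  -> R4 @ bar 5 tick 0 v(0, 1): B3/A4 m7 untreated
  -> R4 @ bar 7 tick 0 v(0, 1): E4/A4 P4 untreated
  -> R4 @ bar 10 tick 0 v(0, 1): C3/B4 M7 untreated
  -> R7 @ bar 10 tick 0 v(0,): E4->C3 leap 16st
  -> R8 @ bar 10 tick 0 v(0, 1): penult M7 not 3rd/6th
  -> R7 @ bar 10 tick 2 v(1,): B4->A3 leap 14st
  -> R2 @ bar 11 tick 0 v(0, 1): C3/A3 M6 -> D3/D4 P8 similar

(1, 0, R4, (0, 1))
(4, 0, R4, (0, 1))
(5, 0, R4, (0, 1))
(7, 0, R4, (0, 1))
(10, 0, R4, (0, 1))
(10, 0, R7, (0,))
(10, 0, R8, (0, 1))
(10, 2, R7, (1,))
(11, 0, R2, (0, 1))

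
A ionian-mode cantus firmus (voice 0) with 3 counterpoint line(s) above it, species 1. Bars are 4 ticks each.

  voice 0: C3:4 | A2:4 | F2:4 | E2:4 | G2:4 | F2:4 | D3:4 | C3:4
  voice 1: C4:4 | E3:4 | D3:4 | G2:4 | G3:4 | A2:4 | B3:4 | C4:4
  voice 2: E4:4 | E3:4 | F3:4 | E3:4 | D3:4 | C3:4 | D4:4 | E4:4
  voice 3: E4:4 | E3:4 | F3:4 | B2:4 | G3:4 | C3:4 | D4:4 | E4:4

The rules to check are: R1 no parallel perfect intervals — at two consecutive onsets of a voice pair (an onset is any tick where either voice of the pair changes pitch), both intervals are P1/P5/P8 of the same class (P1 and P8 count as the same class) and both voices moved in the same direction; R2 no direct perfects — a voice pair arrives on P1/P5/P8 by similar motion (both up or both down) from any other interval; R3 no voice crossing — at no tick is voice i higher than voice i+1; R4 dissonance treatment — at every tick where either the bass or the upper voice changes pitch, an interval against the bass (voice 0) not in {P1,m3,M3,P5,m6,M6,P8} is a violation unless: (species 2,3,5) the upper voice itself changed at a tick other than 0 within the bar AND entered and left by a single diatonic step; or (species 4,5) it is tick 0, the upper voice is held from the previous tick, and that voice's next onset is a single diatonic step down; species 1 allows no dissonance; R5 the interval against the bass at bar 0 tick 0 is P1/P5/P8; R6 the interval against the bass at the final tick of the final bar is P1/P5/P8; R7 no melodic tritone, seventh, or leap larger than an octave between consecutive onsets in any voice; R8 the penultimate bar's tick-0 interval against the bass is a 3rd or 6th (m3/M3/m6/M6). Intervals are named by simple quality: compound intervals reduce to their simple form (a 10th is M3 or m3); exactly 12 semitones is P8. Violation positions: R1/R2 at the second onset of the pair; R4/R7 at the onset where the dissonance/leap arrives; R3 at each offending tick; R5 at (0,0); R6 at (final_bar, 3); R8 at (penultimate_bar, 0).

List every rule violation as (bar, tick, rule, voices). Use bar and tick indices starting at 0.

(0, 0, R5, (0, 2))
(0, 0, R5, (0, 3))
(1, 0, R1, (2, 3))
(1, 0, R2, (0, 1))
(1, 0, R2, (0, 2))
(1, 0, R2, (0, 3))
(1, 0, R2, (1, 2))
(1, 0, R2, (1, 3))
(2, 0, R1, (2, 3))
(3, 0, R1, (0, 2))
(3, 0, R2, (0, 3))
(3, 0, R3, (2, 3))
(3, 0, R7, (3,))
(3, 1, R3, (2, 3))
(3, 2, R3, (2, 3))
(3, 3, R3, (2, 3))
(4, 0, R2, (0, 1))
(4, 0, R2, (0, 3))
(4, 0, R2, (1, 3))
(4, 0, R3, (1, 2))
(4, 1, R3, (1, 2))
(4, 2, R3, (1, 2))
(4, 3, R3, (1, 2))
(5, 0, R1, (0, 2))
(5, 0, R2, (0, 3))
(5, 0, R2, (2, 3))
(5, 0, R7, (1,))
(6, 0, R1, (2, 3))
(6, 0, R2, (0, 2))
(6, 0, R2, (0, 3))
(6, 0, R7, (1,))
(6, 0, R7, (2,))
(6, 0, R7, (3,))
(6, 0, R8, (0, 2))
(6, 0, R8, (0, 3))
(7, 0, R1, (2, 3))
(7, 3, R6, (0, 2))
(7, 3, R6, (0, 3))

bar 0: v0=C3 v1=C4 v2=E4 v3=E4 downbeat M3
bar 1: v0=A2 v1=E3 v2=E3 v3=E3 downbeat P5
bar 2: v0=F2 v1=D3 v2=F3 v3=F3 downbeat P8
bar 3: v0=E2 v1=G2 v2=E3 v3=B2 downbeat P5
bar 4: v0=G2 v1=G3 v2=D3 v3=G3 downbeat P8
bar 5: v0=F2 v1=A2 v2=C3 v3=C3 downbeat P5
bar 6: v0=D3 v1=B3 v2=D4 v3=D4 downbeat P8
bar 7: v0=C3 v1=C4 v2=E4 v3=E4 downbeat M3
  -> R5 @ bar 0 tick 0 v(0, 2): opens on M3
  -> R5 @ bar 0 tick 0 v(0, 3): opens on M3
  -> R1 @ bar 1 tick 0 v(2, 3): E4/E4 P1 -> E3/E3 P1 similar
  -> R2 @ bar 1 tick 0 v(0, 1): C3/C4 P8 -> A2/E3 P5 similar
  -> R2 @ bar 1 tick 0 v(0, 2): C3/E4 M3 -> A2/E3 P5 similar
  -> R2 @ bar 1 tick 0 v(0, 3): C3/E4 M3 -> A2/E3 P5 similar
  -> R2 @ bar 1 tick 0 v(1, 2): C4/E4 M3 -> E3/E3 P1 similar
  -> R2 @ bar 1 tick 0 v(1, 3): C4/E4 M3 -> E3/E3 P1 similar
  -> R1 @ bar 2 tick 0 v(2, 3): E3/E3 P1 -> F3/F3 P1 similar
  -> R1 @ bar 3 tick 0 v(0, 2): F2/F3 P8 -> E2/E3 P8 similar
  -> R2 @ bar 3 tick 0 v(0, 3): F2/F3 P8 -> E2/B2 P5 similar
  -> R3 @ bar 3 tick 0 v(2, 3): E3 above B2
  -> R7 @ bar 3 tick 0 v(3,): F3->B2 leap 6st
  -> R3 @ bar 3 tick 1 v(2, 3): E3 above B2
  -> R3 @ bar 3 tick 2 v(2, 3): E3 above B2
  -> R3 @ bar 3 tick 3 v(2, 3): E3 above B2
  -> R2 @ bar 4 tick 0 v(0, 1): E2/G2 m3 -> G2/G3 P8 similar
  -> R2 @ bar 4 tick 0 v(0, 3): E2/B2 P5 -> G2/G3 P8 similar
  -> R2 @ bar 4 tick 0 v(1, 3): G2/B2 M3 -> G3/G3 P1 similar
  -> R3 @ bar 4 tick 0 v(1, 2): G3 above D3
  -> R3 @ bar 4 tick 1 v(1, 2): G3 above D3
  -> R3 @ bar 4 tick 2 v(1, 2): G3 above D3
  -> R3 @ bar 4 tick 3 v(1, 2): G3 above D3
  -> R1 @ bar 5 tick 0 v(0, 2): G2/D3 P5 -> F2/C3 P5 similar
  -> R2 @ bar 5 tick 0 v(0, 3): G2/G3 P8 -> F2/C3 P5 similar
  -> R2 @ bar 5 tick 0 v(2, 3): D3/G3 P4 -> C3/C3 P1 similar
  -> R7 @ bar 5 tick 0 v(1,): G3->A2 leap 10st
  -> R1 @ bar 6 tick 0 v(2, 3): C3/C3 P1 -> D4/D4 P1 similar
  -> R2 @ bar 6 tick 0 v(0, 2): F2/C3 P5 -> D3/D4 P8 similar
  -> R2 @ bar 6 tick 0 v(0, 3): F2/C3 P5 -> D3/D4 P8 similar
  -> R7 @ bar 6 tick 0 v(1,): A2->B3 leap 14st
  -> R7 @ bar 6 tick 0 v(2,): C3->D4 leap 14st
  -> R7 @ bar 6 tick 0 v(3,): C3->D4 leap 14st
  -> R8 @ bar 6 tick 0 v(0, 2): penult P8 not 3rd/6th
  -> R8 @ bar 6 tick 0 v(0, 3): penult P8 not 3rd/6th
  -> R1 @ bar 7 tick 0 v(2, 3): D4/D4 P1 -> E4/E4 P1 similar
  -> R6 @ bar 7 tick 3 v(0, 2): closes on M3
  -> R6 @ bar 7 tick 3 v(0, 3): closes on M3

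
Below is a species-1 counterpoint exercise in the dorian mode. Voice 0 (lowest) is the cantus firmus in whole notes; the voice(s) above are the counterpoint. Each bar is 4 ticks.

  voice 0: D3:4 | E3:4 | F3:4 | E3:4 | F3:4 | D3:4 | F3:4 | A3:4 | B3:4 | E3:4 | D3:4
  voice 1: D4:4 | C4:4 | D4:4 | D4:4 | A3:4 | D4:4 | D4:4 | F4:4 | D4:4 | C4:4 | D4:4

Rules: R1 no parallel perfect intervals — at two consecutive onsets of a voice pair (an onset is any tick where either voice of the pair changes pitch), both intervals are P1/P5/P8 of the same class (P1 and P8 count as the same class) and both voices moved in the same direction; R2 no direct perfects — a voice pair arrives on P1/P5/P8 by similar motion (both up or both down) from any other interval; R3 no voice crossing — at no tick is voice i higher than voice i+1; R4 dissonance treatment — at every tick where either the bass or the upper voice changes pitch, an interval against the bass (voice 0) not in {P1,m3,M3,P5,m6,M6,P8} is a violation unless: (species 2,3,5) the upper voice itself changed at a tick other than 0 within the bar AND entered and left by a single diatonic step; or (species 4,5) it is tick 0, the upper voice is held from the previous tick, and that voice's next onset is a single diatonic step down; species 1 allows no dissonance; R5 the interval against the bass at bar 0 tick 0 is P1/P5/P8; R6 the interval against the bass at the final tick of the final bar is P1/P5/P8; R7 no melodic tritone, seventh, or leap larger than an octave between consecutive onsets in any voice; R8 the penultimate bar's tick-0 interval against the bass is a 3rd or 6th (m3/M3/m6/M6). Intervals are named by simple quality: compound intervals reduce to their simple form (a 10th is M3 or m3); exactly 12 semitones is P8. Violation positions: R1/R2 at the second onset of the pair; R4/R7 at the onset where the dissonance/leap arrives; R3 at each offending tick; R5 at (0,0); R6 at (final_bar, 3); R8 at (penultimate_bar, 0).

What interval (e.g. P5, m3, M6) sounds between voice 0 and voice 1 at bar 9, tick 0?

m6

voice 0=E3 voice 1=C4 -> m6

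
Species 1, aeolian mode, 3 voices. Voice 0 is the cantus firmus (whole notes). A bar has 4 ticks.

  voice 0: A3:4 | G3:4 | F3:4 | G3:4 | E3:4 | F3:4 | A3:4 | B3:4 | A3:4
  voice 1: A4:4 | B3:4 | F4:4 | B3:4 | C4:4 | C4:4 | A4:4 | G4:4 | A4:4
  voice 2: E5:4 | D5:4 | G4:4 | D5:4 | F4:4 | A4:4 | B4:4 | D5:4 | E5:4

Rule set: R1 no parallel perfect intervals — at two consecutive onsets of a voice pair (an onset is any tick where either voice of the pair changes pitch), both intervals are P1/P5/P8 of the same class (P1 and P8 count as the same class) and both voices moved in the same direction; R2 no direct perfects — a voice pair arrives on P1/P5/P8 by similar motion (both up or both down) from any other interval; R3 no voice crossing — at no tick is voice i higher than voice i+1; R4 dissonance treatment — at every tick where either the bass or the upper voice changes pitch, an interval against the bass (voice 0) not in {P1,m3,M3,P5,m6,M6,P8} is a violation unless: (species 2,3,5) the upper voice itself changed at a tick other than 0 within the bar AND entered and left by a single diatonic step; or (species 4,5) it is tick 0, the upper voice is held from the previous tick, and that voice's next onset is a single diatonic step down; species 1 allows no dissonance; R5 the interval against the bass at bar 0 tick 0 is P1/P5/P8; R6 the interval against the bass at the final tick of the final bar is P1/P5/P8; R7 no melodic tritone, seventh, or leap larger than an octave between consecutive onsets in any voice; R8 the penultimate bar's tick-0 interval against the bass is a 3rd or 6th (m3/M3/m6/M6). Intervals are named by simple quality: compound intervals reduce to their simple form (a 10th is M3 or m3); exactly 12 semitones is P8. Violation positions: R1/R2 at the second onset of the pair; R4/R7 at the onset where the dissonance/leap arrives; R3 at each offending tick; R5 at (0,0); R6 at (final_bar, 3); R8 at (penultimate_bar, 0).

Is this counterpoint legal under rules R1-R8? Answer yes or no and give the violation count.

No (10 violations)

bar 0: v0=A3 v1=A4 v2=E5 (P5)
bar 1: v0=G3 v1=B3 v2=D5 (P5)
bar 2: v0=F3 v1=F4 v2=G4 (M2)
bar 3: v0=G3 v1=B3 v2=D5 (P5)
bar 4: v0=E3 v1=C4 v2=F4 (m2)
bar 5: v0=F3 v1=C4 v2=A4 (M3)
bar 6: v0=A3 v1=A4 v2=B4 (M2)
bar 7: v0=B3 v1=G4 v2=D5 (m3)
bar 8: v0=A3 v1=A4 v2=E5 (P5)
  R1 @ bar1.0: A3/E5 P5 -> G3/D5 P5 similar
  R7 @ bar1.0: A4->B3 leap 10st
  R4 @ bar2.0: F3/G4 M2 untreated
  R7 @ bar2.0: B3->F4 leap 6st
  R2 @ bar3.0: F3/G4 M2 -> G3/D5 P5 similar
  R7 @ bar3.0: F4->B3 leap 6st
  R4 @ bar4.0: E3/F4 m2 untreated
  R2 @ bar6.0: F3/C4 P5 -> A3/A4 P8 similar
  R4 @ bar6.0: A3/B4 M2 untreated
  R1 @ bar8.0: G4/D5 P5 -> A4/E5 P5 similar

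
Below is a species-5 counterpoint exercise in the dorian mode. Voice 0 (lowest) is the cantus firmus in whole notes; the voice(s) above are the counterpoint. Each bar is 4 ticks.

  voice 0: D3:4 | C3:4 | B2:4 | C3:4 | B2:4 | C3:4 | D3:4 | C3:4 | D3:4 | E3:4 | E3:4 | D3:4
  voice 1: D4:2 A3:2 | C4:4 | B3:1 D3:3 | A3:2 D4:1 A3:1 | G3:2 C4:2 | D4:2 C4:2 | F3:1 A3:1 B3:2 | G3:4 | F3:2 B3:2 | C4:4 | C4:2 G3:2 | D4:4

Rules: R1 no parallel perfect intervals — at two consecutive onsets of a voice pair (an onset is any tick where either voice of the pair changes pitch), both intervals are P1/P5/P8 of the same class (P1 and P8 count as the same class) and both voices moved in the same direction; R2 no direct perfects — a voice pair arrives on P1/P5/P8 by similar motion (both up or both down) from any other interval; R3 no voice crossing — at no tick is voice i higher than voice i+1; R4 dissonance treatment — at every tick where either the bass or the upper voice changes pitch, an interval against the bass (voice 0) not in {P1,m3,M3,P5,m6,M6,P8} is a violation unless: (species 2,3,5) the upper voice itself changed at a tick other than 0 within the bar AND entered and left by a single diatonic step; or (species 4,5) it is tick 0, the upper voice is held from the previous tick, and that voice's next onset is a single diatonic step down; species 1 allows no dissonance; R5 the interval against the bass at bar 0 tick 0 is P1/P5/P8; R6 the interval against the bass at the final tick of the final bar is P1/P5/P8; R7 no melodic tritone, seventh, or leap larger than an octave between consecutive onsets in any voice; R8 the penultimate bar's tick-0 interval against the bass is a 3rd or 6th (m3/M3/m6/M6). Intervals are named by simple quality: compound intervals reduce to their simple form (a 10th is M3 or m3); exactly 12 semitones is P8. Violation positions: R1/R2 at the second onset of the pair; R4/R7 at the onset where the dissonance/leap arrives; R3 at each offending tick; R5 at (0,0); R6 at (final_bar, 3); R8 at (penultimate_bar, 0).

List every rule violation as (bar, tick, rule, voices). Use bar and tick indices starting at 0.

(2, 0, R1, (0, 1))
(3, 2, R4, (0, 1))
(4, 2, R4, (0, 1))
(5, 0, R4, (0, 1))
(7, 0, R2, (0, 1))
(8, 2, R7, (1,))

bar 0: v0=D3 v1=D4 downbeat P8
bar 1: v0=C3 v1=C4 downbeat P8
bar 2: v0=B2 v1=B3 downbeat P8
bar 3: v0=C3 v1=A3 downbeat M6
bar 4: v0=B2 v1=G3 downbeat m6
bar 5: v0=C3 v1=D4 downbeat M2
bar 6: v0=D3 v1=F3 downbeat m3
bar 7: v0=C3 v1=G3 downbeat P5
bar 8: v0=D3 v1=F3 downbeat m3
bar 9: v0=E3 v1=C4 downbeat m6
bar 10: v0=E3 v1=C4 downbeat m6
bar 11: v0=D3 v1=D4 downbeat P8
  -> R1 @ bar 2 tick 0 v(0, 1): C3/C4 P8 -> B2/B3 P8 similar
  -> R4 @ bar 3 tick 2 v(0, 1): C3/D4 M2 untreated
  -> R4 @ bar 4 tick 2 v(0, 1): B2/C4 m2 untreated
  -> R4 @ bar 5 tick 0 v(0, 1): C3/D4 M2 untreated
  -> R2 @ bar 7 tick 0 v(0, 1): D3/B3 M6 -> C3/G3 P5 similar
  -> R7 @ bar 8 tick 2 v(1,): F3->B3 leap 6st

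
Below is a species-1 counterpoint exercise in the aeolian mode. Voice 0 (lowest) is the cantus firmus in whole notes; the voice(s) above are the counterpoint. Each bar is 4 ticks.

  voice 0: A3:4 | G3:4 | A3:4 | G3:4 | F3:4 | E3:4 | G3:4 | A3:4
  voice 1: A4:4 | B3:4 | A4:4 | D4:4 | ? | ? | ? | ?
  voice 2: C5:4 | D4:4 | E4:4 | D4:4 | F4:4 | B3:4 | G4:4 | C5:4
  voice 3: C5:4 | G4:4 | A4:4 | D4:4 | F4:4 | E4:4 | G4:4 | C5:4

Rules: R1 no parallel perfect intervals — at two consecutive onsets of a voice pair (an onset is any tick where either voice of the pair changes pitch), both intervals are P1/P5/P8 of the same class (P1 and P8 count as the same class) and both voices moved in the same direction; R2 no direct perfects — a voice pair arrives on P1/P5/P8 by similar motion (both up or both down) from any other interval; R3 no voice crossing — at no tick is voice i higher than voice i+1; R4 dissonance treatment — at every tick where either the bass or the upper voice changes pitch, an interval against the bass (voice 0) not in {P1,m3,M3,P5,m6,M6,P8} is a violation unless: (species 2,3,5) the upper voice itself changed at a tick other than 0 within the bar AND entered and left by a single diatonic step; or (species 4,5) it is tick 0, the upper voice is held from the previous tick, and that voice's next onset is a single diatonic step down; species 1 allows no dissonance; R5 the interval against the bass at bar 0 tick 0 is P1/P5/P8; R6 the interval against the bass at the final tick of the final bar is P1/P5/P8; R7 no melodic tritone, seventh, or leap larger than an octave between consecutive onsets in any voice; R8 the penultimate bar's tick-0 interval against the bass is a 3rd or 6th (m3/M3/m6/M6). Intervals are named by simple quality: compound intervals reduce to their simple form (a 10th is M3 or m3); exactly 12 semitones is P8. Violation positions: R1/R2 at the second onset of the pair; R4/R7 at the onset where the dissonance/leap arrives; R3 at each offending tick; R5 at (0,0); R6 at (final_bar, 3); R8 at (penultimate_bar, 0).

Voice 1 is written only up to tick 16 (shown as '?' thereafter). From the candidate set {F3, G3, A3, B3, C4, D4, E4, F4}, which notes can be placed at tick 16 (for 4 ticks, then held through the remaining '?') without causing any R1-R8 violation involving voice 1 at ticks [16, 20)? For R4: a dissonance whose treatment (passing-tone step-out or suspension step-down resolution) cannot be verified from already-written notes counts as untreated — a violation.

F3: violates R2
G3: violates R4
A3: legal
B3: violates R4
C4: violates R1
D4: legal
E4: violates R4
F4: violates R1

{A3, D4}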